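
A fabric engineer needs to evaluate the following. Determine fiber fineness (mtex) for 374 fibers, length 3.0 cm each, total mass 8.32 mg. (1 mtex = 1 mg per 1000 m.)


Formula: fineness (mtex) = mass (mg) / total length (km) = (mass_mg / total_length_m) * 1000
Step 1: Convert fiber length: 3.0 cm = 0.03 m
Step 2: Total fiber length = 374 * 0.03 = 11.22 m
Step 3: Linear density = 8.32 mg / 11.22 m = 0.7415 mg/m
Step 4: fineness = 0.7415 * 1000 = 741.5 mtex

741.5 mtex


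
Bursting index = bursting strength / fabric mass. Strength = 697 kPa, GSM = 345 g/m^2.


Formula: Bursting Index = Bursting Strength / Fabric GSM
BI = 697 kPa / 345 g/m^2
BI = 2.020 kPa/(g/m^2)

2.020 kPa/(g/m^2)


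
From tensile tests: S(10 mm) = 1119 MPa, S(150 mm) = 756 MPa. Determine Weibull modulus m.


Formula: m = ln(L1/L2) / ln(S2/S1)
Step 1: ln(L1/L2) = ln(10/150) = -2.70805
Step 2: S2/S1 = 756/1119 = 0.6756
Step 3: ln(S2/S1) = ln(0.6756) = -0.39215
Step 4: m = -2.70805 / -0.39215 = 6.91

6.91 (Weibull m)


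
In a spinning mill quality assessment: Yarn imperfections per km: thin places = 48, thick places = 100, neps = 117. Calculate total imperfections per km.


Formula: Total = thin places + thick places + neps
Total = 48 + 100 + 117
Total = 265 imperfections/km

265 imperfections/km


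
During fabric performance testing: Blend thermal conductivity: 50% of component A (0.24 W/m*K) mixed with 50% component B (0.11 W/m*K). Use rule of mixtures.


Formula: Blend property = (fraction_A * property_A) + (fraction_B * property_B)
Step 1: Contribution A = 50/100 * 0.24 W/m*K = 0.12 W/m*K
Step 2: Contribution B = 50/100 * 0.11 W/m*K = 0.055 W/m*K
Step 3: Blend thermal conductivity = 0.12 + 0.055 = 0.175 W/m*K

0.175 W/m*K


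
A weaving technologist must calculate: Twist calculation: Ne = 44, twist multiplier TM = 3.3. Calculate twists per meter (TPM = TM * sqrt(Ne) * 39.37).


Formula: TPM = TM * sqrt(Ne) * 39.37
Step 1: sqrt(Ne) = sqrt(44) = 6.6332
Step 2: TM * sqrt(Ne) = 3.3 * 6.6332 = 21.8896
Step 3: TPM = 21.8896 * 39.37 = 862 twists/m

862 twists/m


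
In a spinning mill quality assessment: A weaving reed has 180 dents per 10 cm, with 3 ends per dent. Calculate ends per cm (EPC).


Formula: EPC = (dents per 10 cm * ends per dent) / 10
Step 1: Total ends per 10 cm = 180 * 3 = 540
Step 2: EPC = 540 / 10 = 54.0 ends/cm

54.0 ends/cm


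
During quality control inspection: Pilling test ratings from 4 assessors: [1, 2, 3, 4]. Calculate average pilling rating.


Formula: Mean = sum / count
Sum = 1 + 2 + 3 + 4 = 10
Mean = 10 / 4 = 2.5

2.5


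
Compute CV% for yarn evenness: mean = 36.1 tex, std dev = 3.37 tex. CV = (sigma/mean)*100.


Formula: CV% = (standard deviation / mean) * 100
Step 1: Ratio = 3.37 / 36.1 = 0.093352
Step 2: CV% = 0.093352 * 100 = 9.3352% ≈ 9.3%

9.3%


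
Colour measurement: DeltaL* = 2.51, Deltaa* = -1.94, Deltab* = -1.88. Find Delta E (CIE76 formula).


Formula: Delta E = sqrt(dL*^2 + da*^2 + db*^2)
Step 1: dL*^2 = 2.51^2 = 6.3001
Step 2: da*^2 = (-1.94)^2 = 3.7636
Step 3: db*^2 = (-1.88)^2 = 3.5344
Step 4: Sum = 6.3001 + 3.7636 + 3.5344 = 13.5981
Step 5: Delta E = sqrt(13.5981) = 3.69

3.69 Delta E


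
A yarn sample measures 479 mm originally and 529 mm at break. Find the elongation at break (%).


Formula: Elongation (%) = ((L_break - L0) / L0) * 100
Step 1: Extension = 529 - 479 = 50 mm
Step 2: Elongation = (50 / 479) * 100
Step 3: Elongation = 0.104384 * 100 = 10.4384% ≈ 10.4%

10.4%


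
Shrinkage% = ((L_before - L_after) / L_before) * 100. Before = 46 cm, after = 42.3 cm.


Formula: Shrinkage% = ((L_before - L_after) / L_before) * 100
Step 1: Shrinkage = 46 - 42.3 = 3.7 cm
Step 2: Shrinkage% = (3.7 / 46) * 100
Step 3: Shrinkage% = 0.080435 * 100 = 8.0435% ≈ 8.0%

8.0%


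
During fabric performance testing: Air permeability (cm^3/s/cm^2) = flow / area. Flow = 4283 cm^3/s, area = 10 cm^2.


Formula: Air Permeability = Airflow / Test Area
AP = 4283 cm^3/s / 10 cm^2
AP = 428.3 cm^3/s/cm^2

428.3 cm^3/s/cm^2


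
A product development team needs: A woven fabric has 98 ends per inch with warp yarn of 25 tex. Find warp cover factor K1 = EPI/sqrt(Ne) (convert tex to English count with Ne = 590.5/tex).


Formula: K1 = EPI / sqrt(Ne), with Ne = 590.5 / tex_warp
Step 1: Ne = 590.5 / 25 = 23.62
Step 2: sqrt(Ne) = sqrt(23.62) = 4.86
Step 3: K1 = 98 / 4.86 = 20.2

20.2


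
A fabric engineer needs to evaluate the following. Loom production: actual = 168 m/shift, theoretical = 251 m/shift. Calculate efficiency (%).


Formula: Efficiency% = (Actual output / Theoretical output) * 100
Efficiency% = (168 / 251) * 100
Efficiency% = 0.669323 * 100 = 66.9323% ≈ 66.9%

66.9%


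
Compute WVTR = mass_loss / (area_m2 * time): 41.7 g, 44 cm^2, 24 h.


Formula: WVTR = mass_loss / (area * time)
Step 1: Convert area: 44 cm^2 = 0.0044 m^2
Step 2: WVTR = 41.7 g / (0.0044 m^2 * 24 h)
Step 3: WVTR = 41.7 / 0.1056 = 394.9 g/m^2/h

394.9 g/m^2/h


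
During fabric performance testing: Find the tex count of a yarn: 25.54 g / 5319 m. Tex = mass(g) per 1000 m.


Formula: Tex = (mass_g / length_m) * 1000
Substituting: Tex = (25.54 / 5319) * 1000
Intermediate: 25.54 / 5319 = 0.00480165 g/m
Tex = 0.00480165 * 1000 = 4.80 tex

4.80 tex


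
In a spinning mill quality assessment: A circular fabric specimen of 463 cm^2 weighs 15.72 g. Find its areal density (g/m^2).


Formula: GSM = mass_g / area_m2
Step 1: Convert area: 463 cm^2 = 463 / 10000 = 0.0463 m^2
Step 2: GSM = 15.72 g / 0.0463 m^2 = 339.5 g/m^2

339.5 g/m^2


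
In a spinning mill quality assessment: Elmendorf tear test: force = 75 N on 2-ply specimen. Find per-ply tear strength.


Formula: Per-ply strength = Total force / Number of plies
Per-ply = 75 N / 2
Per-ply = 37.5 N

37.5 N


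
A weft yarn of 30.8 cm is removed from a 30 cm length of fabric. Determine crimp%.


Formula: Crimp% = ((L_yarn - L_fabric) / L_fabric) * 100
Step 1: Extension = 30.8 - 30 = 0.8 cm
Step 2: Crimp% = (0.8 / 30) * 100
Step 3: Crimp% = 0.026667 * 100 = 2.6667% ≈ 2.7%

2.7%


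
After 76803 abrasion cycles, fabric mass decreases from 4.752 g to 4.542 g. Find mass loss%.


Formula: Mass loss% = ((m_before - m_after) / m_before) * 100
Step 1: Mass loss = 4.752 - 4.542 = 0.21 g
Step 2: Ratio = 0.21 / 4.752 = 0.0441919
Step 3: Mass loss% = 0.0441919 * 100 = 4.41919% ≈ 4.42%

4.42%


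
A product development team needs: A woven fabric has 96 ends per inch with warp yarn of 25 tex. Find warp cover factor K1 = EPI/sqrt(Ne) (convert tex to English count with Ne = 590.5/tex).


Formula: K1 = EPI / sqrt(Ne), with Ne = 590.5 / tex_warp
Step 1: Ne = 590.5 / 25 = 23.62
Step 2: sqrt(Ne) = sqrt(23.62) = 4.86
Step 3: K1 = 96 / 4.86 = 19.8

19.8


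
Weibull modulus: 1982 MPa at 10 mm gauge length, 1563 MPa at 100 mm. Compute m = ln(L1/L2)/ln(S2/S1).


Formula: m = ln(L1/L2) / ln(S2/S1)
Step 1: ln(L1/L2) = ln(10/100) = -2.30259
Step 2: S2/S1 = 1563/1982 = 0.7886
Step 3: ln(S2/S1) = ln(0.7886) = -0.23750
Step 4: m = -2.30259 / -0.23750 = 9.70

9.70 (Weibull m)


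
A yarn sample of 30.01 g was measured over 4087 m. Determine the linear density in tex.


Formula: Tex = (mass_g / length_m) * 1000
Substituting: Tex = (30.01 / 4087) * 1000
Intermediate: 30.01 / 4087 = 0.00734279 g/m
Tex = 0.00734279 * 1000 = 7.34 tex

7.34 tex


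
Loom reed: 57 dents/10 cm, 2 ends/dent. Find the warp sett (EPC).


Formula: EPC = (dents per 10 cm * ends per dent) / 10
Step 1: Total ends per 10 cm = 57 * 2 = 114
Step 2: EPC = 114 / 10 = 11.4 ends/cm

11.4 ends/cm


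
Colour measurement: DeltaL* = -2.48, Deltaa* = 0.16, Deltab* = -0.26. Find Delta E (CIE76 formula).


Formula: Delta E = sqrt(dL*^2 + da*^2 + db*^2)
Step 1: dL*^2 = (-2.48)^2 = 6.1504
Step 2: da*^2 = 0.16^2 = 0.0256
Step 3: db*^2 = (-0.26)^2 = 0.0676
Step 4: Sum = 6.1504 + 0.0256 + 0.0676 = 6.2436
Step 5: Delta E = sqrt(6.2436) = 2.5

2.5 Delta E


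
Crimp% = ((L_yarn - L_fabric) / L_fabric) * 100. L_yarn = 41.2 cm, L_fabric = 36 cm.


Formula: Crimp% = ((L_yarn - L_fabric) / L_fabric) * 100
Step 1: Extension = 41.2 - 36 = 5.2 cm
Step 2: Crimp% = (5.2 / 36) * 100
Step 3: Crimp% = 0.144444 * 100 = 14.4444% ≈ 14.4%

14.4%


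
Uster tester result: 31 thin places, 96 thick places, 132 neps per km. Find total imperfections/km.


Formula: Total = thin places + thick places + neps
Total = 31 + 96 + 132
Total = 259 imperfections/km

259 imperfections/km


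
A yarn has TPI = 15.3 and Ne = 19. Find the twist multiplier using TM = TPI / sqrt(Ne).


Formula: TM = TPI / sqrt(Ne)
Step 1: sqrt(Ne) = sqrt(19) = 4.3589
Step 2: TM = 15.3 / 4.3589 = 3.51

3.51 TM


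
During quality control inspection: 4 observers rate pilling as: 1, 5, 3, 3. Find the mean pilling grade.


Formula: Mean = sum / count
Sum = 1 + 5 + 3 + 3 = 12
Mean = 12 / 4 = 3.0

3.0


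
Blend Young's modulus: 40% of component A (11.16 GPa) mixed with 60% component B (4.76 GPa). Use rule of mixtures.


Formula: Blend property = (fraction_A * property_A) + (fraction_B * property_B)
Step 1: Contribution A = 40/100 * 11.16 GPa = 4.464 GPa
Step 2: Contribution B = 60/100 * 4.76 GPa = 2.856 GPa
Step 3: Blend Young's modulus = 4.464 + 2.856 = 7.32 GPa

7.32 GPa


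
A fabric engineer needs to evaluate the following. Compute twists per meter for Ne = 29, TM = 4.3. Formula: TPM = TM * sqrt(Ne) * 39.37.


Formula: TPM = TM * sqrt(Ne) * 39.37
Step 1: sqrt(Ne) = sqrt(29) = 5.3852
Step 2: TM * sqrt(Ne) = 4.3 * 5.3852 = 23.1564
Step 3: TPM = 23.1564 * 39.37 = 912 twists/m

912 twists/m


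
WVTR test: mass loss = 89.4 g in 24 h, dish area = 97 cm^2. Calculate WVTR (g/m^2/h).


Formula: WVTR = mass_loss / (area * time)
Step 1: Convert area: 97 cm^2 = 0.0097 m^2
Step 2: WVTR = 89.4 g / (0.0097 m^2 * 24 h)
Step 3: WVTR = 89.4 / 0.2328 = 384.0 g/m^2/h

384.0 g/m^2/h


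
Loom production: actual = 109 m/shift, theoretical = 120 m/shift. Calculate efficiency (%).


Formula: Efficiency% = (Actual output / Theoretical output) * 100
Efficiency% = (109 / 120) * 100
Efficiency% = 0.908333 * 100 = 90.8333% ≈ 90.8%

90.8%


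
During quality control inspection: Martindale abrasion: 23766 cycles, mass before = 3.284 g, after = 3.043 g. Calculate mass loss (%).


Formula: Mass loss% = ((m_before - m_after) / m_before) * 100
Step 1: Mass loss = 3.284 - 3.043 = 0.241 g
Step 2: Ratio = 0.241 / 3.284 = 0.0733861
Step 3: Mass loss% = 0.0733861 * 100 = 7.33861% ≈ 7.34%

7.34%


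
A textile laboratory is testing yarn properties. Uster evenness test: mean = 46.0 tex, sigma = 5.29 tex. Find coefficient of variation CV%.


Formula: CV% = (standard deviation / mean) * 100
Step 1: Ratio = 5.29 / 46.0 = 0.115
Step 2: CV% = 0.115 * 100 = 11.5%

11.5%


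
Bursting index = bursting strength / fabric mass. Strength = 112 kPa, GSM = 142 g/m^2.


Formula: Bursting Index = Bursting Strength / Fabric GSM
BI = 112 kPa / 142 g/m^2
BI = 0.789 kPa/(g/m^2)

0.789 kPa/(g/m^2)


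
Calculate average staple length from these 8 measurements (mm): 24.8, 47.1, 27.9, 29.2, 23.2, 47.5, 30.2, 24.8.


Formula: Mean = sum of lengths / count
Sum = 24.8 + 47.1 + 27.9 + 29.2 + 23.2 + 47.5 + 30.2 + 24.8
Sum = 254.7 mm
Mean = 254.7 / 8 = 31.84 mm

31.84 mm


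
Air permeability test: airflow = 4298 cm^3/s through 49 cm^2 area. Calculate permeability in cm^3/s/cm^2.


Formula: Air Permeability = Airflow / Test Area
AP = 4298 cm^3/s / 49 cm^2
AP = 87.7 cm^3/s/cm^2

87.7 cm^3/s/cm^2


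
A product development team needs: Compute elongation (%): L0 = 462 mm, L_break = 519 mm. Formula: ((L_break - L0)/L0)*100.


Formula: Elongation (%) = ((L_break - L0) / L0) * 100
Step 1: Extension = 519 - 462 = 57 mm
Step 2: Elongation = (57 / 462) * 100
Step 3: Elongation = 0.123377 * 100 = 12.3377% ≈ 12.3%

12.3%


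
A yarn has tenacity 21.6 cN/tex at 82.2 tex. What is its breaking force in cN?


Formula: Breaking force = Tenacity * Linear density
F = 21.6 cN/tex * 82.2 tex
F = 1775.52 cN

1775.52 cN


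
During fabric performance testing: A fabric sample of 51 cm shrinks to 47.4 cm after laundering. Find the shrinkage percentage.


Formula: Shrinkage% = ((L_before - L_after) / L_before) * 100
Step 1: Shrinkage = 51 - 47.4 = 3.6 cm
Step 2: Shrinkage% = (3.6 / 51) * 100
Step 3: Shrinkage% = 0.070588 * 100 = 7.0588% ≈ 7.1%

7.1%


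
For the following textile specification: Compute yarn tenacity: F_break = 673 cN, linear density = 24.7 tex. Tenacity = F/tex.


Formula: Tenacity = Breaking force / Linear density
Tenacity = 673 cN / 24.7 tex
Tenacity = 27.25 cN/tex

27.25 cN/tex


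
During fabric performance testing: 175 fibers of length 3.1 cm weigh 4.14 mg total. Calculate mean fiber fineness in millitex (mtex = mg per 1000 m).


Formula: fineness (mtex) = mass (mg) / total length (km) = (mass_mg / total_length_m) * 1000
Step 1: Convert fiber length: 3.1 cm = 0.031 m
Step 2: Total fiber length = 175 * 0.031 = 5.425 m
Step 3: Linear density = 4.14 mg / 5.425 m = 0.7631 mg/m
Step 4: fineness = 0.7631 * 1000 = 763.1 mtex

763.1 mtex


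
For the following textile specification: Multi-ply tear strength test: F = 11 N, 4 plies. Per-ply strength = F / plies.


Formula: Per-ply strength = Total force / Number of plies
Per-ply = 11 N / 4
Per-ply = 2.75 N

2.75 N


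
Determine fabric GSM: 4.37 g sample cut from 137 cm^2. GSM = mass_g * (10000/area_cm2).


Formula: GSM = mass_g / area_m2
Step 1: Convert area: 137 cm^2 = 137 / 10000 = 0.0137 m^2
Step 2: GSM = 4.37 g / 0.0137 m^2 = 319.0 g/m^2

319.0 g/m^2


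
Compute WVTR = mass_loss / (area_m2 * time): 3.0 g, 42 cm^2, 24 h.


Formula: WVTR = mass_loss / (area * time)
Step 1: Convert area: 42 cm^2 = 0.0042 m^2
Step 2: WVTR = 3.0 g / (0.0042 m^2 * 24 h)
Step 3: WVTR = 3.0 / 0.1008 = 29.8 g/m^2/h

29.8 g/m^2/h


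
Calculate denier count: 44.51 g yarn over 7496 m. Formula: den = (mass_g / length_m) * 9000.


Formula: den = (mass_g / length_m) * 9000
Substituting: den = (44.51 / 7496) * 9000
Intermediate: 44.51 / 7496 = 0.00593783 g/m
den = 0.00593783 * 9000 = 53.4 denier

53.4 denier


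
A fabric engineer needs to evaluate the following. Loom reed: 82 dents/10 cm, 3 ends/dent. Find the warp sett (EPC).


Formula: EPC = (dents per 10 cm * ends per dent) / 10
Step 1: Total ends per 10 cm = 82 * 3 = 246
Step 2: EPC = 246 / 10 = 24.6 ends/cm

24.6 ends/cm


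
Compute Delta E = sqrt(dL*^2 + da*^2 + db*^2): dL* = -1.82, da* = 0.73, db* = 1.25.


Formula: Delta E = sqrt(dL*^2 + da*^2 + db*^2)
Step 1: dL*^2 = (-1.82)^2 = 3.3124
Step 2: da*^2 = 0.73^2 = 0.5329
Step 3: db*^2 = 1.25^2 = 1.5625
Step 4: Sum = 3.3124 + 0.5329 + 1.5625 = 5.4078
Step 5: Delta E = sqrt(5.4078) = 2.33

2.33 Delta E


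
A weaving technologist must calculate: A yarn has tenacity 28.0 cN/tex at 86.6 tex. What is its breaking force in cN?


Formula: Breaking force = Tenacity * Linear density
F = 28.0 cN/tex * 86.6 tex
F = 2424.80 cN

2424.80 cN


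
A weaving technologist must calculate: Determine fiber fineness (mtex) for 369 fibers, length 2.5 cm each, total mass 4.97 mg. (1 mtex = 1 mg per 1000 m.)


Formula: fineness (mtex) = mass (mg) / total length (km) = (mass_mg / total_length_m) * 1000
Step 1: Convert fiber length: 2.5 cm = 0.025 m
Step 2: Total fiber length = 369 * 0.025 = 9.225 m
Step 3: Linear density = 4.97 mg / 9.225 m = 0.5388 mg/m
Step 4: fineness = 0.5388 * 1000 = 538.8 mtex

538.8 mtex


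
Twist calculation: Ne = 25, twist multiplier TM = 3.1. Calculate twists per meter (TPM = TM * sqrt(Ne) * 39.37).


Formula: TPM = TM * sqrt(Ne) * 39.37
Step 1: sqrt(Ne) = sqrt(25) = 5
Step 2: TM * sqrt(Ne) = 3.1 * 5 = 15.5
Step 3: TPM = 15.5 * 39.37 = 610 twists/m

610 twists/m


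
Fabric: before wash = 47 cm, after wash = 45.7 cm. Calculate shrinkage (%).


Formula: Shrinkage% = ((L_before - L_after) / L_before) * 100
Step 1: Shrinkage = 47 - 45.7 = 1.3 cm
Step 2: Shrinkage% = (1.3 / 47) * 100
Step 3: Shrinkage% = 0.02766 * 100 = 2.766% ≈ 2.8%

2.8%


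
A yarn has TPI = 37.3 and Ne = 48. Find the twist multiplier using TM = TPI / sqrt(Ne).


Formula: TM = TPI / sqrt(Ne)
Step 1: sqrt(Ne) = sqrt(48) = 6.9282
Step 2: TM = 37.3 / 6.9282 = 5.38

5.38 TM


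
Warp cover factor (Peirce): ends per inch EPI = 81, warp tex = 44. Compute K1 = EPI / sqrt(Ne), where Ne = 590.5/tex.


Formula: K1 = EPI / sqrt(Ne), with Ne = 590.5 / tex_warp
Step 1: Ne = 590.5 / 44 = 13.42
Step 2: sqrt(Ne) = sqrt(13.42) = 3.6633
Step 3: K1 = 81 / 3.6633 = 22.1

22.1


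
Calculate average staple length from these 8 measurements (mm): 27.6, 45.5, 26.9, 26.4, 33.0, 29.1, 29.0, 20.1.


Formula: Mean = sum of lengths / count
Sum = 27.6 + 45.5 + 26.9 + 26.4 + 33.0 + 29.1 + 29.0 + 20.1
Sum = 237.6 mm
Mean = 237.6 / 8 = 29.70 mm

29.70 mm


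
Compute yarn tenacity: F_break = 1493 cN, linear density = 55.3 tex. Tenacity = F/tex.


Formula: Tenacity = Breaking force / Linear density
Tenacity = 1493 cN / 55.3 tex
Tenacity = 27.00 cN/tex

27.00 cN/tex


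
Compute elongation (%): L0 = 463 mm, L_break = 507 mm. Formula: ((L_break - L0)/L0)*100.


Formula: Elongation (%) = ((L_break - L0) / L0) * 100
Step 1: Extension = 507 - 463 = 44 mm
Step 2: Elongation = (44 / 463) * 100
Step 3: Elongation = 0.095032 * 100 = 9.5032% ≈ 9.5%

9.5%


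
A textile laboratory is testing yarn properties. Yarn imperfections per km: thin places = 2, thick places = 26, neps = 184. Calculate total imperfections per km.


Formula: Total = thin places + thick places + neps
Total = 2 + 26 + 184
Total = 212 imperfections/km

212 imperfections/km


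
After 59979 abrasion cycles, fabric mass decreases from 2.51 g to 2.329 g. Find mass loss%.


Formula: Mass loss% = ((m_before - m_after) / m_before) * 100
Step 1: Mass loss = 2.51 - 2.329 = 0.181 g
Step 2: Ratio = 0.181 / 2.51 = 0.0721116
Step 3: Mass loss% = 0.0721116 * 100 = 7.21116% ≈ 7.21%

7.21%


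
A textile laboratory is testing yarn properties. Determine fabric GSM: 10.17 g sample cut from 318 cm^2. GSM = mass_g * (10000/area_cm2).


Formula: GSM = mass_g / area_m2
Step 1: Convert area: 318 cm^2 = 318 / 10000 = 0.0318 m^2
Step 2: GSM = 10.17 g / 0.0318 m^2 = 319.8 g/m^2

319.8 g/m^2


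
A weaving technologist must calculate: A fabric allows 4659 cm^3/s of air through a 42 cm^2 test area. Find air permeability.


Formula: Air Permeability = Airflow / Test Area
AP = 4659 cm^3/s / 42 cm^2
AP = 110.9 cm^3/s/cm^2

110.9 cm^3/s/cm^2


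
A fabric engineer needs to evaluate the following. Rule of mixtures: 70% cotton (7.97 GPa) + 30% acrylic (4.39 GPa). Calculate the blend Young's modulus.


Formula: Blend property = (fraction_A * property_A) + (fraction_B * property_B)
Step 1: Contribution A = 70/100 * 7.97 GPa = 5.579 GPa
Step 2: Contribution B = 30/100 * 4.39 GPa = 1.317 GPa
Step 3: Blend Young's modulus = 5.579 + 1.317 = 6.896 GPa

6.896 GPa


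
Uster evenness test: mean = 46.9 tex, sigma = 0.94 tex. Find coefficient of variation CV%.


Formula: CV% = (standard deviation / mean) * 100
Step 1: Ratio = 0.94 / 46.9 = 0.020043
Step 2: CV% = 0.020043 * 100 = 2.0043% ≈ 2.0%

2.0%


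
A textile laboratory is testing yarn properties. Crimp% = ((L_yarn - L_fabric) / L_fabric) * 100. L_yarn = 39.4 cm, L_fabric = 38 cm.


Formula: Crimp% = ((L_yarn - L_fabric) / L_fabric) * 100
Step 1: Extension = 39.4 - 38 = 1.4 cm
Step 2: Crimp% = (1.4 / 38) * 100
Step 3: Crimp% = 0.036842 * 100 = 3.6842% ≈ 3.7%

3.7%


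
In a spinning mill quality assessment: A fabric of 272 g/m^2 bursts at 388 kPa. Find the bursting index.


Formula: Bursting Index = Bursting Strength / Fabric GSM
BI = 388 kPa / 272 g/m^2
BI = 1.426 kPa/(g/m^2)

1.426 kPa/(g/m^2)


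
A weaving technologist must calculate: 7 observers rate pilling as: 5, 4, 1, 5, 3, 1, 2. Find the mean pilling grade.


Formula: Mean = sum / count
Sum = 5 + 4 + 1 + 5 + 3 + 1 + 2 = 21
Mean = 21 / 7 = 3.0

3.0


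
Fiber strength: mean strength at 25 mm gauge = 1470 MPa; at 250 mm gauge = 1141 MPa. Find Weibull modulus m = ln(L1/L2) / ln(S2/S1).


Formula: m = ln(L1/L2) / ln(S2/S1)
Step 1: ln(L1/L2) = ln(25/250) = -2.30259
Step 2: S2/S1 = 1141/1470 = 0.77619
Step 3: ln(S2/S1) = ln(0.77619) = -0.25336
Step 4: m = -2.30259 / -0.25336 = 9.09

9.09 (Weibull m)


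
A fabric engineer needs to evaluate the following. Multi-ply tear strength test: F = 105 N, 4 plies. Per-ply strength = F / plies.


Formula: Per-ply strength = Total force / Number of plies
Per-ply = 105 N / 4
Per-ply = 26.25 N

26.25 N


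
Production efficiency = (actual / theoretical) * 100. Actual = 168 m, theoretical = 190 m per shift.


Formula: Efficiency% = (Actual output / Theoretical output) * 100
Efficiency% = (168 / 190) * 100
Efficiency% = 0.884211 * 100 = 88.4211% ≈ 88.4%

88.4%


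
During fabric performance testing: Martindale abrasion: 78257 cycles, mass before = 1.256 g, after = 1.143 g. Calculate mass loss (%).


Formula: Mass loss% = ((m_before - m_after) / m_before) * 100
Step 1: Mass loss = 1.256 - 1.143 = 0.113 g
Step 2: Ratio = 0.113 / 1.256 = 0.0899682
Step 3: Mass loss% = 0.0899682 * 100 = 8.99682% ≈ 9.00%

9.00%


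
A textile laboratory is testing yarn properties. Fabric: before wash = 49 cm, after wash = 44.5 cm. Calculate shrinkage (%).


Formula: Shrinkage% = ((L_before - L_after) / L_before) * 100
Step 1: Shrinkage = 49 - 44.5 = 4.5 cm
Step 2: Shrinkage% = (4.5 / 49) * 100
Step 3: Shrinkage% = 0.091837 * 100 = 9.1837% ≈ 9.2%

9.2%


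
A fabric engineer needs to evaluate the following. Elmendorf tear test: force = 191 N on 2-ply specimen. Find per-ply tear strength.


Formula: Per-ply strength = Total force / Number of plies
Per-ply = 191 N / 2
Per-ply = 95.5 N

95.5 N


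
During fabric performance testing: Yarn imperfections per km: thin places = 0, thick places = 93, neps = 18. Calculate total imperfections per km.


Formula: Total = thin places + thick places + neps
Total = 0 + 93 + 18
Total = 111 imperfections/km

111 imperfections/km


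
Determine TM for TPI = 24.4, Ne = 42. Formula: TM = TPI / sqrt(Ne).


Formula: TM = TPI / sqrt(Ne)
Step 1: sqrt(Ne) = sqrt(42) = 6.4807
Step 2: TM = 24.4 / 6.4807 = 3.77

3.77 TM


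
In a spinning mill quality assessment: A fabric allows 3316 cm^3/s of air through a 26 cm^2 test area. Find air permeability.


Formula: Air Permeability = Airflow / Test Area
AP = 3316 cm^3/s / 26 cm^2
AP = 127.5 cm^3/s/cm^2

127.5 cm^3/s/cm^2


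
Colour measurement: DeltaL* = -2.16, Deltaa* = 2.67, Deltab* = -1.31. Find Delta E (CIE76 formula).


Formula: Delta E = sqrt(dL*^2 + da*^2 + db*^2)
Step 1: dL*^2 = (-2.16)^2 = 4.6656
Step 2: da*^2 = 2.67^2 = 7.1289
Step 3: db*^2 = (-1.31)^2 = 1.7161
Step 4: Sum = 4.6656 + 7.1289 + 1.7161 = 13.5106
Step 5: Delta E = sqrt(13.5106) = 3.68

3.68 Delta E


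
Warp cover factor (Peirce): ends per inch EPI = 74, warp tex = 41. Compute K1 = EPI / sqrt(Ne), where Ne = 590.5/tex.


Formula: K1 = EPI / sqrt(Ne), with Ne = 590.5 / tex_warp
Step 1: Ne = 590.5 / 41 = 14.402
Step 2: sqrt(Ne) = sqrt(14.402) = 3.795
Step 3: K1 = 74 / 3.795 = 19.5

19.5


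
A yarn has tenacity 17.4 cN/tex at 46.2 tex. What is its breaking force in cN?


Formula: Breaking force = Tenacity * Linear density
F = 17.4 cN/tex * 46.2 tex
F = 803.88 cN

803.88 cN


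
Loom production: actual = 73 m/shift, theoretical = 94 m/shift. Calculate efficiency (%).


Formula: Efficiency% = (Actual output / Theoretical output) * 100
Efficiency% = (73 / 94) * 100
Efficiency% = 0.776596 * 100 = 77.6596% ≈ 77.7%

77.7%


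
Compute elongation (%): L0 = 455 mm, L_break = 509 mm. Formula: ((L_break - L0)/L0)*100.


Formula: Elongation (%) = ((L_break - L0) / L0) * 100
Step 1: Extension = 509 - 455 = 54 mm
Step 2: Elongation = (54 / 455) * 100
Step 3: Elongation = 0.118681 * 100 = 11.8681% ≈ 11.9%

11.9%


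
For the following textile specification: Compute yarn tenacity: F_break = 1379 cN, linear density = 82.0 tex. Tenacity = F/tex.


Formula: Tenacity = Breaking force / Linear density
Tenacity = 1379 cN / 82.0 tex
Tenacity = 16.82 cN/tex

16.82 cN/tex


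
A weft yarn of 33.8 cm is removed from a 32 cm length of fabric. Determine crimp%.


Formula: Crimp% = ((L_yarn - L_fabric) / L_fabric) * 100
Step 1: Extension = 33.8 - 32 = 1.8 cm
Step 2: Crimp% = (1.8 / 32) * 100
Step 3: Crimp% = 0.05625 * 100 = 5.625% ≈ 5.6%

5.6%


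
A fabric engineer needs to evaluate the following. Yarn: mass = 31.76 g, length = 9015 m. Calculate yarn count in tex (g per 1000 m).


Formula: Tex = (mass_g / length_m) * 1000
Substituting: Tex = (31.76 / 9015) * 1000
Intermediate: 31.76 / 9015 = 0.00352302 g/m
Tex = 0.00352302 * 1000 = 3.52 tex

3.52 tex


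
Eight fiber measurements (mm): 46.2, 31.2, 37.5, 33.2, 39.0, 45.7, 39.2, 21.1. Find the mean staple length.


Formula: Mean = sum of lengths / count
Sum = 46.2 + 31.2 + 37.5 + 33.2 + 39.0 + 45.7 + 39.2 + 21.1
Sum = 293.1 mm
Mean = 293.1 / 8 = 36.64 mm

36.64 mm


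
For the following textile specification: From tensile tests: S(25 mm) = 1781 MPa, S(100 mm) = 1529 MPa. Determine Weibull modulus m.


Formula: m = ln(L1/L2) / ln(S2/S1)
Step 1: ln(L1/L2) = ln(25/100) = -1.38629
Step 2: S2/S1 = 1529/1781 = 0.85851
Step 3: ln(S2/S1) = ln(0.85851) = -0.15256
Step 4: m = -1.38629 / -0.15256 = 9.09

9.09 (Weibull m)


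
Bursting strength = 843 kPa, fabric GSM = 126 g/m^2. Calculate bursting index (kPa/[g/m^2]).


Formula: Bursting Index = Bursting Strength / Fabric GSM
BI = 843 kPa / 126 g/m^2
BI = 6.690 kPa/(g/m^2)

6.690 kPa/(g/m^2)


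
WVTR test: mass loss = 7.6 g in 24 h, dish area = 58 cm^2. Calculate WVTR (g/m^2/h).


Formula: WVTR = mass_loss / (area * time)
Step 1: Convert area: 58 cm^2 = 0.0058 m^2
Step 2: WVTR = 7.6 g / (0.0058 m^2 * 24 h)
Step 3: WVTR = 7.6 / 0.1392 = 54.6 g/m^2/h

54.6 g/m^2/h


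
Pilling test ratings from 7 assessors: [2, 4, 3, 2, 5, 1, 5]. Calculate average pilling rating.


Formula: Mean = sum / count
Sum = 2 + 4 + 3 + 2 + 5 + 1 + 5 = 22
Mean = 22 / 7 = 3.1

3.1


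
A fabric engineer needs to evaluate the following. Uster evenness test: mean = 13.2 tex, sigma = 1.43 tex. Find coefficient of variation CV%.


Formula: CV% = (standard deviation / mean) * 100
Step 1: Ratio = 1.43 / 13.2 = 0.108333
Step 2: CV% = 0.108333 * 100 = 10.8333% ≈ 10.8%

10.8%


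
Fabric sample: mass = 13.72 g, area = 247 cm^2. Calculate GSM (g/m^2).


Formula: GSM = mass_g / area_m2
Step 1: Convert area: 247 cm^2 = 247 / 10000 = 0.0247 m^2
Step 2: GSM = 13.72 g / 0.0247 m^2 = 555.5 g/m^2

555.5 g/m^2


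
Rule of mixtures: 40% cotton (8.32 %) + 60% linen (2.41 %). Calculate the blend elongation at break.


Formula: Blend property = (fraction_A * property_A) + (fraction_B * property_B)
Step 1: Contribution A = 40/100 * 8.32 % = 3.328 %
Step 2: Contribution B = 60/100 * 2.41 % = 1.446 %
Step 3: Blend elongation at break = 3.328 + 1.446 = 4.774 %

4.774 %


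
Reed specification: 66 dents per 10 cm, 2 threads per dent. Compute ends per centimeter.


Formula: EPC = (dents per 10 cm * ends per dent) / 10
Step 1: Total ends per 10 cm = 66 * 2 = 132
Step 2: EPC = 132 / 10 = 13.2 ends/cm

13.2 ends/cm


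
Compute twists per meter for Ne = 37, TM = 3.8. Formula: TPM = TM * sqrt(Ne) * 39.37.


Formula: TPM = TM * sqrt(Ne) * 39.37
Step 1: sqrt(Ne) = sqrt(37) = 6.0828
Step 2: TM * sqrt(Ne) = 3.8 * 6.0828 = 23.1146
Step 3: TPM = 23.1146 * 39.37 = 910 twists/m

910 twists/m


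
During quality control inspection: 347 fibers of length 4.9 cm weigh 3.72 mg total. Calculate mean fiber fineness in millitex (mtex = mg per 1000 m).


Formula: fineness (mtex) = mass (mg) / total length (km) = (mass_mg / total_length_m) * 1000
Step 1: Convert fiber length: 4.9 cm = 0.049 m
Step 2: Total fiber length = 347 * 0.049 = 17.003 m
Step 3: Linear density = 3.72 mg / 17.003 m = 0.2188 mg/m
Step 4: fineness = 0.2188 * 1000 = 218.8 mtex

218.8 mtex


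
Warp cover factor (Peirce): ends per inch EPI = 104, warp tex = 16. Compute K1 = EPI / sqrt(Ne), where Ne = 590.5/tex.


Formula: K1 = EPI / sqrt(Ne), with Ne = 590.5 / tex_warp
Step 1: Ne = 590.5 / 16 = 36.906
Step 2: sqrt(Ne) = sqrt(36.906) = 6.075
Step 3: K1 = 104 / 6.075 = 17.1

17.1


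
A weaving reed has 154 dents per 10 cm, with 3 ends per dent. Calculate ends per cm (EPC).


Formula: EPC = (dents per 10 cm * ends per dent) / 10
Step 1: Total ends per 10 cm = 154 * 3 = 462
Step 2: EPC = 462 / 10 = 46.2 ends/cm

46.2 ends/cm


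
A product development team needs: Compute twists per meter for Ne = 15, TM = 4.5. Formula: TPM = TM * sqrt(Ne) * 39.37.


Formula: TPM = TM * sqrt(Ne) * 39.37
Step 1: sqrt(Ne) = sqrt(15) = 3.873
Step 2: TM * sqrt(Ne) = 4.5 * 3.873 = 17.4285
Step 3: TPM = 17.4285 * 39.37 = 686 twists/m

686 twists/m


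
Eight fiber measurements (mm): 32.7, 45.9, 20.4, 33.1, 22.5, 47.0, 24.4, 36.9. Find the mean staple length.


Formula: Mean = sum of lengths / count
Sum = 32.7 + 45.9 + 20.4 + 33.1 + 22.5 + 47.0 + 24.4 + 36.9
Sum = 262.9 mm
Mean = 262.9 / 8 = 32.86 mm

32.86 mm


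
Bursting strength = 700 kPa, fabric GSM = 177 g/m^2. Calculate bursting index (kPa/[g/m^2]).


Formula: Bursting Index = Bursting Strength / Fabric GSM
BI = 700 kPa / 177 g/m^2
BI = 3.955 kPa/(g/m^2)

3.955 kPa/(g/m^2)


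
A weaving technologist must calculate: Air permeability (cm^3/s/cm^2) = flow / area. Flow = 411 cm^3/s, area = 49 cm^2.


Formula: Air Permeability = Airflow / Test Area
AP = 411 cm^3/s / 49 cm^2
AP = 8.4 cm^3/s/cm^2

8.4 cm^3/s/cm^2


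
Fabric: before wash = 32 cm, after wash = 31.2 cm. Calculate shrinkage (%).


Formula: Shrinkage% = ((L_before - L_after) / L_before) * 100
Step 1: Shrinkage = 32 - 31.2 = 0.8 cm
Step 2: Shrinkage% = (0.8 / 32) * 100
Step 3: Shrinkage% = 0.025 * 100 = 2.5%

2.5%


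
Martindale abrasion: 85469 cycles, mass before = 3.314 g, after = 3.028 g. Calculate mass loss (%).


Formula: Mass loss% = ((m_before - m_after) / m_before) * 100
Step 1: Mass loss = 3.314 - 3.028 = 0.286 g
Step 2: Ratio = 0.286 / 3.314 = 0.0863005
Step 3: Mass loss% = 0.0863005 * 100 = 8.63005% ≈ 8.63%

8.63%


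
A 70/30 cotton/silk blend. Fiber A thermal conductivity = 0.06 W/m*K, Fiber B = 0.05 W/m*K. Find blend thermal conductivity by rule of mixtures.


Formula: Blend property = (fraction_A * property_A) + (fraction_B * property_B)
Step 1: Contribution A = 70/100 * 0.06 W/m*K = 0.042 W/m*K
Step 2: Contribution B = 30/100 * 0.05 W/m*K = 0.015 W/m*K
Step 3: Blend thermal conductivity = 0.042 + 0.015 = 0.057 W/m*K

0.057 W/m*K


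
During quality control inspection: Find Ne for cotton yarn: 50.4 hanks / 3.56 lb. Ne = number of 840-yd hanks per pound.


Formula: Ne = hanks / mass_lb
Substituting: Ne = 50.4 / 3.56
Ne = 14.2

14.2 Ne


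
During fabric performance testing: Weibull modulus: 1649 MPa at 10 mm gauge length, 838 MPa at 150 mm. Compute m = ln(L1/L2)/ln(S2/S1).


Formula: m = ln(L1/L2) / ln(S2/S1)
Step 1: ln(L1/L2) = ln(10/150) = -2.70805
Step 2: S2/S1 = 838/1649 = 0.50819
Step 3: ln(S2/S1) = ln(0.50819) = -0.67690
Step 4: m = -2.70805 / -0.67690 = 4.00

4.00 (Weibull m)


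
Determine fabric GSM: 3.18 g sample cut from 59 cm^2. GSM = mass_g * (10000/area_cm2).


Formula: GSM = mass_g / area_m2
Step 1: Convert area: 59 cm^2 = 59 / 10000 = 0.0059 m^2
Step 2: GSM = 3.18 g / 0.0059 m^2 = 539.0 g/m^2

539.0 g/m^2


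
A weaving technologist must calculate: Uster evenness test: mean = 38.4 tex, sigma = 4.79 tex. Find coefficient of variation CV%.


Formula: CV% = (standard deviation / mean) * 100
Step 1: Ratio = 4.79 / 38.4 = 0.12474
Step 2: CV% = 0.12474 * 100 = 12.474% ≈ 12.5%

12.5%


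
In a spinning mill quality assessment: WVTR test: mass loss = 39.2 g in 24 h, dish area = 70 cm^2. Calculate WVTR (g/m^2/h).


Formula: WVTR = mass_loss / (area * time)
Step 1: Convert area: 70 cm^2 = 0.007 m^2
Step 2: WVTR = 39.2 g / (0.007 m^2 * 24 h)
Step 3: WVTR = 39.2 / 0.168 = 233.3 g/m^2/h

233.3 g/m^2/h


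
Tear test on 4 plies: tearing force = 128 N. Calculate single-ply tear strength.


Formula: Per-ply strength = Total force / Number of plies
Per-ply = 128 N / 4
Per-ply = 32 N

32 N


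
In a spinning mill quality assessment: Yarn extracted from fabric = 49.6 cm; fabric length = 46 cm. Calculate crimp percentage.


Formula: Crimp% = ((L_yarn - L_fabric) / L_fabric) * 100
Step 1: Extension = 49.6 - 46 = 3.6 cm
Step 2: Crimp% = (3.6 / 46) * 100
Step 3: Crimp% = 0.078261 * 100 = 7.8261% ≈ 7.8%

7.8%


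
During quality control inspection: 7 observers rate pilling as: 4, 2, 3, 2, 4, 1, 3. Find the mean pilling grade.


Formula: Mean = sum / count
Sum = 4 + 2 + 3 + 2 + 4 + 1 + 3 = 19
Mean = 19 / 7 = 2.7

2.7


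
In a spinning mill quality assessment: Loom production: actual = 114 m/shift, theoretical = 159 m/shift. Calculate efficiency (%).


Formula: Efficiency% = (Actual output / Theoretical output) * 100
Efficiency% = (114 / 159) * 100
Efficiency% = 0.716981 * 100 = 71.6981% ≈ 71.7%

71.7%


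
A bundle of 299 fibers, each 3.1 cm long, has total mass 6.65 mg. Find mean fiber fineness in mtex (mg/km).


Formula: fineness (mtex) = mass (mg) / total length (km) = (mass_mg / total_length_m) * 1000
Step 1: Convert fiber length: 3.1 cm = 0.031 m
Step 2: Total fiber length = 299 * 0.031 = 9.269 m
Step 3: Linear density = 6.65 mg / 9.269 m = 0.7174 mg/m
Step 4: fineness = 0.7174 * 1000 = 717.4 mtex

717.4 mtex


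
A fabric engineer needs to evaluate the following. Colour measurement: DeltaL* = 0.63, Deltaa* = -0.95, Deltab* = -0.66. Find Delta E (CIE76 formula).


Formula: Delta E = sqrt(dL*^2 + da*^2 + db*^2)
Step 1: dL*^2 = 0.63^2 = 0.3969
Step 2: da*^2 = (-0.95)^2 = 0.9025
Step 3: db*^2 = (-0.66)^2 = 0.4356
Step 4: Sum = 0.3969 + 0.9025 + 0.4356 = 1.735
Step 5: Delta E = sqrt(1.735) = 1.32

1.32 Delta E


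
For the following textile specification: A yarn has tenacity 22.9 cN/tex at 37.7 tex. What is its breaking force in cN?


Formula: Breaking force = Tenacity * Linear density
F = 22.9 cN/tex * 37.7 tex
F = 863.33 cN

863.33 cN


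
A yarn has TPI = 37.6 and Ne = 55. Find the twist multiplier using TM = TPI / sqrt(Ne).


Formula: TM = TPI / sqrt(Ne)
Step 1: sqrt(Ne) = sqrt(55) = 7.4162
Step 2: TM = 37.6 / 7.4162 = 5.07

5.07 TM


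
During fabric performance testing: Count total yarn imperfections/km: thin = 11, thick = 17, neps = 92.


Formula: Total = thin places + thick places + neps
Total = 11 + 17 + 92
Total = 120 imperfections/km

120 imperfections/km


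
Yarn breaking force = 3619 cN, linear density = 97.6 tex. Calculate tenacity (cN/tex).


Formula: Tenacity = Breaking force / Linear density
Tenacity = 3619 cN / 97.6 tex
Tenacity = 37.08 cN/tex

37.08 cN/tex


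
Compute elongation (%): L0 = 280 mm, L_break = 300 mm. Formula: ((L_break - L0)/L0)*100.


Formula: Elongation (%) = ((L_break - L0) / L0) * 100
Step 1: Extension = 300 - 280 = 20 mm
Step 2: Elongation = (20 / 280) * 100
Step 3: Elongation = 0.071429 * 100 = 7.1429% ≈ 7.1%

7.1%


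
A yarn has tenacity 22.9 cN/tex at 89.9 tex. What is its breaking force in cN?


Formula: Breaking force = Tenacity * Linear density
F = 22.9 cN/tex * 89.9 tex
F = 2058.71 cN

2058.71 cN


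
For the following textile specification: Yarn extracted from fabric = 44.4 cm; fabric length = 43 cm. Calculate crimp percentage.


Formula: Crimp% = ((L_yarn - L_fabric) / L_fabric) * 100
Step 1: Extension = 44.4 - 43 = 1.4 cm
Step 2: Crimp% = (1.4 / 43) * 100
Step 3: Crimp% = 0.032558 * 100 = 3.2558% ≈ 3.3%

3.3%


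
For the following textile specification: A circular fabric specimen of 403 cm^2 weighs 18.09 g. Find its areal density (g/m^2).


Formula: GSM = mass_g / area_m2
Step 1: Convert area: 403 cm^2 = 403 / 10000 = 0.0403 m^2
Step 2: GSM = 18.09 g / 0.0403 m^2 = 448.9 g/m^2

448.9 g/m^2


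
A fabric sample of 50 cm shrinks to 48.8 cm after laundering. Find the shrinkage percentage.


Formula: Shrinkage% = ((L_before - L_after) / L_before) * 100
Step 1: Shrinkage = 50 - 48.8 = 1.2 cm
Step 2: Shrinkage% = (1.2 / 50) * 100
Step 3: Shrinkage% = 0.024 * 100 = 2.4%

2.4%


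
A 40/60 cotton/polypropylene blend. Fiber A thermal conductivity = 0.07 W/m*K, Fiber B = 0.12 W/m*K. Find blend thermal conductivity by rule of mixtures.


Formula: Blend property = (fraction_A * property_A) + (fraction_B * property_B)
Step 1: Contribution A = 40/100 * 0.07 W/m*K = 0.028 W/m*K
Step 2: Contribution B = 60/100 * 0.12 W/m*K = 0.072 W/m*K
Step 3: Blend thermal conductivity = 0.028 + 0.072 = 0.1 W/m*K

0.1 W/m*K


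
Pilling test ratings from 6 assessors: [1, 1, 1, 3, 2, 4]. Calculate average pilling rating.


Formula: Mean = sum / count
Sum = 1 + 1 + 1 + 3 + 2 + 4 = 12
Mean = 12 / 6 = 2.0

2.0


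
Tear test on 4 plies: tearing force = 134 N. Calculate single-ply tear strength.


Formula: Per-ply strength = Total force / Number of plies
Per-ply = 134 N / 4
Per-ply = 33.5 N

33.5 N


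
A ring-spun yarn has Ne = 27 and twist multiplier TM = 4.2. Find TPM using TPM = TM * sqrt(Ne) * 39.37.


Formula: TPM = TM * sqrt(Ne) * 39.37
Step 1: sqrt(Ne) = sqrt(27) = 5.1962
Step 2: TM * sqrt(Ne) = 4.2 * 5.1962 = 21.824
Step 3: TPM = 21.824 * 39.37 = 859 twists/m

859 twists/m


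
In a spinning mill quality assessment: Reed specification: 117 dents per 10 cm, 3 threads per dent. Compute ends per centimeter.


Formula: EPC = (dents per 10 cm * ends per dent) / 10
Step 1: Total ends per 10 cm = 117 * 3 = 351
Step 2: EPC = 351 / 10 = 35.1 ends/cm

35.1 ends/cm


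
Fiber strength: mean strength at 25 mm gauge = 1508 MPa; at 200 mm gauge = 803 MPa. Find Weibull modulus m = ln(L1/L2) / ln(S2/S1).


Formula: m = ln(L1/L2) / ln(S2/S1)
Step 1: ln(L1/L2) = ln(25/200) = -2.07944
Step 2: S2/S1 = 803/1508 = 0.53249
Step 3: ln(S2/S1) = ln(0.53249) = -0.63019
Step 4: m = -2.07944 / -0.63019 = 3.30

3.30 (Weibull m)


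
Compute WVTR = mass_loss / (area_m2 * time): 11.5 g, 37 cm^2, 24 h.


Formula: WVTR = mass_loss / (area * time)
Step 1: Convert area: 37 cm^2 = 0.0037 m^2
Step 2: WVTR = 11.5 g / (0.0037 m^2 * 24 h)
Step 3: WVTR = 11.5 / 0.0888 = 129.5 g/m^2/h

129.5 g/m^2/h


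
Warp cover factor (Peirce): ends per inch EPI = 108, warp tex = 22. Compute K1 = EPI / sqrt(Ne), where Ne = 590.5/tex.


Formula: K1 = EPI / sqrt(Ne), with Ne = 590.5 / tex_warp
Step 1: Ne = 590.5 / 22 = 26.841
Step 2: sqrt(Ne) = sqrt(26.841) = 5.1808
Step 3: K1 = 108 / 5.1808 = 20.8

20.8


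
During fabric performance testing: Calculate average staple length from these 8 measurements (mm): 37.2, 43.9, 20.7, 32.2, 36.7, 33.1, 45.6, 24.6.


Formula: Mean = sum of lengths / count
Sum = 37.2 + 43.9 + 20.7 + 32.2 + 36.7 + 33.1 + 45.6 + 24.6
Sum = 274.0 mm
Mean = 274.0 / 8 = 34.25 mm

34.25 mm


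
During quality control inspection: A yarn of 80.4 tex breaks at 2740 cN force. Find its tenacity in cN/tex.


Formula: Tenacity = Breaking force / Linear density
Tenacity = 2740 cN / 80.4 tex
Tenacity = 34.08 cN/tex

34.08 cN/tex


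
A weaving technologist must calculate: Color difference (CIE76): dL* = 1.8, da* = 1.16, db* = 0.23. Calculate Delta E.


Formula: Delta E = sqrt(dL*^2 + da*^2 + db*^2)
Step 1: dL*^2 = 1.8^2 = 3.24
Step 2: da*^2 = 1.16^2 = 1.3456
Step 3: db*^2 = 0.23^2 = 0.0529
Step 4: Sum = 3.24 + 1.3456 + 0.0529 = 4.6385
Step 5: Delta E = sqrt(4.6385) = 2.15

2.15 Delta E


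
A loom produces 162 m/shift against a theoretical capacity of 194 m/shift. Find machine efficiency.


Formula: Efficiency% = (Actual output / Theoretical output) * 100
Efficiency% = (162 / 194) * 100
Efficiency% = 0.835052 * 100 = 83.5052% ≈ 83.5%

83.5%


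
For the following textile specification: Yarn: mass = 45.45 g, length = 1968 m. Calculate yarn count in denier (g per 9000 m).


Formula: den = (mass_g / length_m) * 9000
Substituting: den = (45.45 / 1968) * 9000
Intermediate: 45.45 / 1968 = 0.02309451 g/m
den = 0.02309451 * 9000 = 207.9 denier

207.9 denier
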